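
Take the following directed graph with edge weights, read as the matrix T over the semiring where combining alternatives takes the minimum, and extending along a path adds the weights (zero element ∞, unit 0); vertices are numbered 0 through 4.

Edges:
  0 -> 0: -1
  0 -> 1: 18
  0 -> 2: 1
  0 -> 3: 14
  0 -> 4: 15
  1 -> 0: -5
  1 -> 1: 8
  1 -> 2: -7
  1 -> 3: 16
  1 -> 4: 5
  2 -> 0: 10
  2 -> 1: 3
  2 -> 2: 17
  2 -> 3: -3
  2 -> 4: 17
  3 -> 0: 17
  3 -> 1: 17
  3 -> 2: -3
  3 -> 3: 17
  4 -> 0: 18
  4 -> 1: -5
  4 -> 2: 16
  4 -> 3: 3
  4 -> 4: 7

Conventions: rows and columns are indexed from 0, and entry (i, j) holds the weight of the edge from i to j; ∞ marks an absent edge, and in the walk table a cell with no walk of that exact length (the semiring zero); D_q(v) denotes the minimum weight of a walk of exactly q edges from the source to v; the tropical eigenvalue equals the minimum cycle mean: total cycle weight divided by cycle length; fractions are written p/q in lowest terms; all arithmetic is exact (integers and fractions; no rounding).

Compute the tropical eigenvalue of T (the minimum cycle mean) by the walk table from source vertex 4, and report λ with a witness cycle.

q=0: [∞, ∞, ∞, ∞, 0]
q=1: [18, -5, 16, 3, 7]
q=2: [-10, 2, -12, 10, 0]
q=3: [-11, -9, -9, -15, 5]
q=4: [-14, -6, -18, -12, -4]
q=5: [-15, -15, -15, -21, -1]
Optimal cycle mean attained by: cycle 2->3->2, total (-3) + (-3), length 2.
Answer: λ = -3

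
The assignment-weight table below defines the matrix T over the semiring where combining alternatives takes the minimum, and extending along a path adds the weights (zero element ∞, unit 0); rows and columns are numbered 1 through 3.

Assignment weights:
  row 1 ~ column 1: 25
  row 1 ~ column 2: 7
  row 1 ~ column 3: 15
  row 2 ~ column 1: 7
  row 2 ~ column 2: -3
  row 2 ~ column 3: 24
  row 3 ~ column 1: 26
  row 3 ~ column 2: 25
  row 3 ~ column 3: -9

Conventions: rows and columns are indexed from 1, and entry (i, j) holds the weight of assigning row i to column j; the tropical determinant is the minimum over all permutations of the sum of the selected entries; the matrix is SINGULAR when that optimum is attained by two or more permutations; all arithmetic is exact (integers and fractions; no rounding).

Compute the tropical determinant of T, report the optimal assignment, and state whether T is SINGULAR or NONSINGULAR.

σ = (1, 2, 3): 25 + (-3) + (-9) = 13
σ = (1, 3, 2): 25 + 24 + 25 = 74
σ = (2, 1, 3): 7 + 7 + (-9) = 5
σ = (2, 3, 1): 7 + 24 + 26 = 57
σ = (3, 1, 2): 15 + 7 + 25 = 47
σ = (3, 2, 1): 15 + (-3) + 26 = 38
Optimal value attained by: σ = (2, 1, 3).
Answer: det⊕(T) = 5; verdict: NONSINGULAR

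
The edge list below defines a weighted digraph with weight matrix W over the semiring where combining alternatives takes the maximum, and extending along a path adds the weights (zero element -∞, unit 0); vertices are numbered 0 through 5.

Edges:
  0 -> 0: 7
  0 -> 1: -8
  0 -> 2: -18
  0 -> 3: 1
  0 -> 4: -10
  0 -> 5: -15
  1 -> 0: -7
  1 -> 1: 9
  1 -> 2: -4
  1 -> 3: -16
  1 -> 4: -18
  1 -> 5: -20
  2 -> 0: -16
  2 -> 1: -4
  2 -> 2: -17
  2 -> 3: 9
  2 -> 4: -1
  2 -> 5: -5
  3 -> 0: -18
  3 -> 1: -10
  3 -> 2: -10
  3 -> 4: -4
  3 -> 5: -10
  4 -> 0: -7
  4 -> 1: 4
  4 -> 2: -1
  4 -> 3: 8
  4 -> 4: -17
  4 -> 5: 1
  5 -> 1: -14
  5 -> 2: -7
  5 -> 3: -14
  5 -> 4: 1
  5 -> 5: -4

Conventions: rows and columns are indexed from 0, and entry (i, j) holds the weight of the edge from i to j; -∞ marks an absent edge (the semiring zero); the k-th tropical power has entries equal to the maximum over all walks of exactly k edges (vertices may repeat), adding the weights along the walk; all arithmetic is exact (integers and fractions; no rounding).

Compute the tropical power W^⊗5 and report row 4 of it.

W^⊗2:
  [14, 1, -9, 8, -3, -8]
  [2, 18, 5, 5, -5, -9]
  [-8, 5, -1, 7, 5, 0]
  [-11, 0, -5, 4, -9, -3]
  [0, 13, 0, 8, 4, -2]
  [-6, 5, 0, 9, -3, 2]
W^⊗3:
  [21, 10, -2, 15, 4, -1]
  [11, 27, 14, 14, 4, 0]
  [-1, 14, 4, 13, 3, 6]
  [-4, 9, -4, 4, 0, -6]
  [7, 22, 9, 12, 4, 5]
  [1, 14, 1, 9, 5, -1]
W^⊗4:
  [28, 19, 6, 22, 11, 6]
  [20, 36, 23, 23, 13, 9]
  [7, 23, 10, 13, 9, 4]
  [3, 18, 5, 8, 0, 1]
  [15, 31, 18, 18, 8, 5]
  [8, 23, 10, 13, 5, 6]
W^⊗5:
  [35, 28, 15, 29, 18, 13]
  [29, 45, 32, 32, 22, 18]
  [16, 32, 19, 19, 9, 10]
  [11, 27, 14, 14, 4, 1]
  [24, 40, 27, 27, 17, 13]
  [16, 32, 19, 19, 9, 6]
Answer: row 4 of W^⊗5 = [24, 40, 27, 27, 17, 13]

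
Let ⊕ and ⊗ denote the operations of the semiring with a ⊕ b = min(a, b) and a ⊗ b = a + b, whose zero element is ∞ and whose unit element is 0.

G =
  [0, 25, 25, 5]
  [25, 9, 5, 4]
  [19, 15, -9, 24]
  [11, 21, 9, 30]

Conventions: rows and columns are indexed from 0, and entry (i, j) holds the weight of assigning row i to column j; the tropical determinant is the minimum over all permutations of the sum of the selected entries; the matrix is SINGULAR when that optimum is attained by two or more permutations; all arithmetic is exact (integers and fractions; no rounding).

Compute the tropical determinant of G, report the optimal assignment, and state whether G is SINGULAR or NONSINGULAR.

σ = (0, 1, 2, 3): 0 + 9 + (-9) + 30 = 30
σ = (0, 1, 3, 2): 0 + 9 + 24 + 9 = 42
σ = (0, 2, 1, 3): 0 + 5 + 15 + 30 = 50
σ = (0, 2, 3, 1): 0 + 5 + 24 + 21 = 50
σ = (0, 3, 1, 2): 0 + 4 + 15 + 9 = 28
σ = (0, 3, 2, 1): 0 + 4 + (-9) + 21 = 16
σ = (1, 0, 2, 3): 25 + 25 + (-9) + 30 = 71
σ = (1, 0, 3, 2): 25 + 25 + 24 + 9 = 83
σ = (1, 2, 0, 3): 25 + 5 + 19 + 30 = 79
σ = (1, 2, 3, 0): 25 + 5 + 24 + 11 = 65
σ = (1, 3, 0, 2): 25 + 4 + 19 + 9 = 57
σ = (1, 3, 2, 0): 25 + 4 + (-9) + 11 = 31
σ = (2, 0, 1, 3): 25 + 25 + 15 + 30 = 95
σ = (2, 0, 3, 1): 25 + 25 + 24 + 21 = 95
σ = (2, 1, 0, 3): 25 + 9 + 19 + 30 = 83
σ = (2, 1, 3, 0): 25 + 9 + 24 + 11 = 69
σ = (2, 3, 0, 1): 25 + 4 + 19 + 21 = 69
σ = (2, 3, 1, 0): 25 + 4 + 15 + 11 = 55
σ = (3, 0, 1, 2): 5 + 25 + 15 + 9 = 54
σ = (3, 0, 2, 1): 5 + 25 + (-9) + 21 = 42
σ = (3, 1, 0, 2): 5 + 9 + 19 + 9 = 42
σ = (3, 1, 2, 0): 5 + 9 + (-9) + 11 = 16
σ = (3, 2, 0, 1): 5 + 5 + 19 + 21 = 50
σ = (3, 2, 1, 0): 5 + 5 + 15 + 11 = 36
Optimal value attained by: σ = (0, 3, 2, 1).
Answer: det⊕(G) = 16; verdict: SINGULAR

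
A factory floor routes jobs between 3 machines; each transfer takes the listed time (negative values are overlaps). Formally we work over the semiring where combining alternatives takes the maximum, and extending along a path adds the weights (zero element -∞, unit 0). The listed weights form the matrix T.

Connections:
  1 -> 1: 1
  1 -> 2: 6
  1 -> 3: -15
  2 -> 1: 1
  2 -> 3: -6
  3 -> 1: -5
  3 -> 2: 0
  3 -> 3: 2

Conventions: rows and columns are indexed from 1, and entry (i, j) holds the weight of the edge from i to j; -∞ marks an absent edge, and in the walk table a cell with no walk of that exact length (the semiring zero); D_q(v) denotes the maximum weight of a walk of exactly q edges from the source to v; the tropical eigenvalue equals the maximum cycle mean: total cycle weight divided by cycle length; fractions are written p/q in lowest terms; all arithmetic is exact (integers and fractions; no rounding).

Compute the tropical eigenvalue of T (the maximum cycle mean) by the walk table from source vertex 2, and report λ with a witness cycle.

q=0: [-∞, 0, -∞]
q=1: [1, -∞, -6]
q=2: [2, 7, -4]
q=3: [8, 8, 1]
Optimal cycle mean attained by: cycle 1->2->1, total 6 + 1, length 2.
Answer: λ = 7/2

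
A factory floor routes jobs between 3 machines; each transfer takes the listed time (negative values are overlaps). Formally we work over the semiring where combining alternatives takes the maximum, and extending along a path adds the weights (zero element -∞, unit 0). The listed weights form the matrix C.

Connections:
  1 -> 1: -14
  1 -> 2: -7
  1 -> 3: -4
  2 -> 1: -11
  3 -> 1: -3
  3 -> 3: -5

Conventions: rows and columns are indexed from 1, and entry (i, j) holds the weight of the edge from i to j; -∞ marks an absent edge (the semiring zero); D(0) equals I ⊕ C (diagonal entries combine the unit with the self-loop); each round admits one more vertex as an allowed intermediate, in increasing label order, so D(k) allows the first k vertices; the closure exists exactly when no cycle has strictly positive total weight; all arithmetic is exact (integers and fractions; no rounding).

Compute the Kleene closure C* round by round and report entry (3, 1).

D(0):
  [0, -7, -4]
  [-11, 0, -∞]
  [-3, -∞, 0]
D(1):
  [0, -7, -4]
  [-11, 0, -15]
  [-3, -10, 0]
D(2):
  [0, -7, -4]
  [-11, 0, -15]
  [-3, -10, 0]
D(3):
  [0, -7, -4]
  [-11, 0, -15]
  [-3, -10, 0]
Answer: C*[3][1] = -3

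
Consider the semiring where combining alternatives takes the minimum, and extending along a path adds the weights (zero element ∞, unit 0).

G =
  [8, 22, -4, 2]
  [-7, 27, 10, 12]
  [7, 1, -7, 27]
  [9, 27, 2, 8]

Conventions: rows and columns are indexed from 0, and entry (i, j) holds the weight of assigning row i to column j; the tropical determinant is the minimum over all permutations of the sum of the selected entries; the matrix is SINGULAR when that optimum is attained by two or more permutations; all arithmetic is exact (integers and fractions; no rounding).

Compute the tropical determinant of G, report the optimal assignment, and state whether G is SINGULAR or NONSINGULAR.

σ = (0, 1, 2, 3): 8 + 27 + (-7) + 8 = 36
σ = (0, 1, 3, 2): 8 + 27 + 27 + 2 = 64
σ = (0, 2, 1, 3): 8 + 10 + 1 + 8 = 27
σ = (0, 2, 3, 1): 8 + 10 + 27 + 27 = 72
σ = (0, 3, 1, 2): 8 + 12 + 1 + 2 = 23
σ = (0, 3, 2, 1): 8 + 12 + (-7) + 27 = 40
σ = (1, 0, 2, 3): 22 + (-7) + (-7) + 8 = 16
σ = (1, 0, 3, 2): 22 + (-7) + 27 + 2 = 44
σ = (1, 2, 0, 3): 22 + 10 + 7 + 8 = 47
σ = (1, 2, 3, 0): 22 + 10 + 27 + 9 = 68
σ = (1, 3, 0, 2): 22 + 12 + 7 + 2 = 43
σ = (1, 3, 2, 0): 22 + 12 + (-7) + 9 = 36
σ = (2, 0, 1, 3): (-4) + (-7) + 1 + 8 = -2
σ = (2, 0, 3, 1): (-4) + (-7) + 27 + 27 = 43
σ = (2, 1, 0, 3): (-4) + 27 + 7 + 8 = 38
σ = (2, 1, 3, 0): (-4) + 27 + 27 + 9 = 59
σ = (2, 3, 0, 1): (-4) + 12 + 7 + 27 = 42
σ = (2, 3, 1, 0): (-4) + 12 + 1 + 9 = 18
σ = (3, 0, 1, 2): 2 + (-7) + 1 + 2 = -2
σ = (3, 0, 2, 1): 2 + (-7) + (-7) + 27 = 15
σ = (3, 1, 0, 2): 2 + 27 + 7 + 2 = 38
σ = (3, 1, 2, 0): 2 + 27 + (-7) + 9 = 31
σ = (3, 2, 0, 1): 2 + 10 + 7 + 27 = 46
σ = (3, 2, 1, 0): 2 + 10 + 1 + 9 = 22
Optimal value attained by: σ = (2, 0, 1, 3).
Answer: det⊕(G) = -2; verdict: SINGULAR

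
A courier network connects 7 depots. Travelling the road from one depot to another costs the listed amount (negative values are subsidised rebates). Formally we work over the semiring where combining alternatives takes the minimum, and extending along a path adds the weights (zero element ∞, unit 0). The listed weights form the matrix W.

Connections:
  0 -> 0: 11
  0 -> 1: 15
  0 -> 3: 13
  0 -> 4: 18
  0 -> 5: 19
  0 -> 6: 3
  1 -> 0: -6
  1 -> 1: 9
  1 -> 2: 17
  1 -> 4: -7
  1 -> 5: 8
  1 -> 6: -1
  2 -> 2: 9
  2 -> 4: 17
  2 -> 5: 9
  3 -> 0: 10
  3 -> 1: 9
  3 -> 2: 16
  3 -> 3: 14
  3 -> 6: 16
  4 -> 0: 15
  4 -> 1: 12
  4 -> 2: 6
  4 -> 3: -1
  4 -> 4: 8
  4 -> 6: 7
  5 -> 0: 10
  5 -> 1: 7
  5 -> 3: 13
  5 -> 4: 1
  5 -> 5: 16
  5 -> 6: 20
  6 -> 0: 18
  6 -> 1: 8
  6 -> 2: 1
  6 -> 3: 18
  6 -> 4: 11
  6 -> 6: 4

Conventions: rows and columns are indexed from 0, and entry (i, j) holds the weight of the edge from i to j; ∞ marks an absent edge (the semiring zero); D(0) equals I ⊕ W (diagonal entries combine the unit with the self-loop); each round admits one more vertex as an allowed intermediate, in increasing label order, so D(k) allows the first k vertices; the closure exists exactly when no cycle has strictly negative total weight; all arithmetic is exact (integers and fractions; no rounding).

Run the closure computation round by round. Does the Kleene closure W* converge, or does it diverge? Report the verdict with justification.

D(0):
  [0, 15, ∞, 13, 18, 19, 3]
  [-6, 0, 17, ∞, -7, 8, -1]
  [∞, ∞, 0, ∞, 17, 9, ∞]
  [10, 9, 16, 0, ∞, ∞, 16]
  [15, 12, 6, -1, 0, ∞, 7]
  [10, 7, ∞, 13, 1, 0, 20]
  [18, 8, 1, 18, 11, ∞, 0]
D(1):
  [0, 15, ∞, 13, 18, 19, 3]
  [-6, 0, 17, 7, -7, 8, -3]
  [∞, ∞, 0, ∞, 17, 9, ∞]
  [10, 9, 16, 0, 28, 29, 13]
  [15, 12, 6, -1, 0, 34, 7]
  [10, 7, ∞, 13, 1, 0, 13]
  [18, 8, 1, 18, 11, 37, 0]
D(2):
  [0, 15, 32, 13, 8, 19, 3]
  [-6, 0, 17, 7, -7, 8, -3]
  [∞, ∞, 0, ∞, 17, 9, ∞]
  [3, 9, 16, 0, 2, 17, 6]
  [6, 12, 6, -1, 0, 20, 7]
  [1, 7, 24, 13, 0, 0, 4]
  [2, 8, 1, 15, 1, 16, 0]
D(3):
  [0, 15, 32, 13, 8, 19, 3]
  [-6, 0, 17, 7, -7, 8, -3]
  [∞, ∞, 0, ∞, 17, 9, ∞]
  [3, 9, 16, 0, 2, 17, 6]
  [6, 12, 6, -1, 0, 15, 7]
  [1, 7, 24, 13, 0, 0, 4]
  [2, 8, 1, 15, 1, 10, 0]
D(4):
  [0, 15, 29, 13, 8, 19, 3]
  [-6, 0, 17, 7, -7, 8, -3]
  [∞, ∞, 0, ∞, 17, 9, ∞]
  [3, 9, 16, 0, 2, 17, 6]
  [2, 8, 6, -1, 0, 15, 5]
  [1, 7, 24, 13, 0, 0, 4]
  [2, 8, 1, 15, 1, 10, 0]
D(5):
  [0, 15, 14, 7, 8, 19, 3]
  [-6, 0, -1, -8, -7, 8, -3]
  [19, 25, 0, 16, 17, 9, 22]
  [3, 9, 8, 0, 2, 17, 6]
  [2, 8, 6, -1, 0, 15, 5]
  [1, 7, 6, -1, 0, 0, 4]
  [2, 8, 1, 0, 1, 10, 0]
D(6):
  [0, 15, 14, 7, 8, 19, 3]
  [-6, 0, -1, -8, -7, 8, -3]
  [10, 16, 0, 8, 9, 9, 13]
  [3, 9, 8, 0, 2, 17, 6]
  [2, 8, 6, -1, 0, 15, 5]
  [1, 7, 6, -1, 0, 0, 4]
  [2, 8, 1, 0, 1, 10, 0]
D(7):
  [0, 11, 4, 3, 4, 13, 3]
  [-6, 0, -2, -8, -7, 7, -3]
  [10, 16, 0, 8, 9, 9, 13]
  [3, 9, 7, 0, 2, 16, 6]
  [2, 8, 6, -1, 0, 15, 5]
  [1, 7, 5, -1, 0, 0, 4]
  [2, 8, 1, 0, 1, 10, 0]
Key observation: every diagonal entry stays at the unit through all rounds, so no improving cycle exists.
Answer: CONVERGES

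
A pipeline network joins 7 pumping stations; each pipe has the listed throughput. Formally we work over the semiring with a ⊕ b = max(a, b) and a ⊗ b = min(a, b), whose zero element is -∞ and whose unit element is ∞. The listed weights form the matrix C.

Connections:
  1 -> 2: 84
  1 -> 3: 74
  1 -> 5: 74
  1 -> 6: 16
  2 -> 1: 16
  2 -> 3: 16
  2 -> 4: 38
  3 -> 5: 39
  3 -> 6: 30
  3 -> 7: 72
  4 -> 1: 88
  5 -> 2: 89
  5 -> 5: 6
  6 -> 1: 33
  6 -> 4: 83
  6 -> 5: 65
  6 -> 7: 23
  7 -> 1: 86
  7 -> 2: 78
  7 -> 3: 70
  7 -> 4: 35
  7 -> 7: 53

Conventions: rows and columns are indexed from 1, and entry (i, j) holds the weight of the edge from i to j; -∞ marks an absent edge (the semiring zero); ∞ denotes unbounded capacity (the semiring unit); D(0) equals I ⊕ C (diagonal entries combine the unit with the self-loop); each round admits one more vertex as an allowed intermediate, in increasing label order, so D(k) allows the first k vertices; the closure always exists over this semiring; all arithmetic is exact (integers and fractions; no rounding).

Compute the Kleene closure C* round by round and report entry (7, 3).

D(0):
  [∞, 84, 74, -∞, 74, 16, -∞]
  [16, ∞, 16, 38, -∞, -∞, -∞]
  [-∞, -∞, ∞, -∞, 39, 30, 72]
  [88, -∞, -∞, ∞, -∞, -∞, -∞]
  [-∞, 89, -∞, -∞, ∞, -∞, -∞]
  [33, -∞, -∞, 83, 65, ∞, 23]
  [86, 78, 70, 35, -∞, -∞, ∞]
D(1):
  [∞, 84, 74, -∞, 74, 16, -∞]
  [16, ∞, 16, 38, 16, 16, -∞]
  [-∞, -∞, ∞, -∞, 39, 30, 72]
  [88, 84, 74, ∞, 74, 16, -∞]
  [-∞, 89, -∞, -∞, ∞, -∞, -∞]
  [33, 33, 33, 83, 65, ∞, 23]
  [86, 84, 74, 35, 74, 16, ∞]
D(2):
  [∞, 84, 74, 38, 74, 16, -∞]
  [16, ∞, 16, 38, 16, 16, -∞]
  [-∞, -∞, ∞, -∞, 39, 30, 72]
  [88, 84, 74, ∞, 74, 16, -∞]
  [16, 89, 16, 38, ∞, 16, -∞]
  [33, 33, 33, 83, 65, ∞, 23]
  [86, 84, 74, 38, 74, 16, ∞]
D(3):
  [∞, 84, 74, 38, 74, 30, 72]
  [16, ∞, 16, 38, 16, 16, 16]
  [-∞, -∞, ∞, -∞, 39, 30, 72]
  [88, 84, 74, ∞, 74, 30, 72]
  [16, 89, 16, 38, ∞, 16, 16]
  [33, 33, 33, 83, 65, ∞, 33]
  [86, 84, 74, 38, 74, 30, ∞]
D(4):
  [∞, 84, 74, 38, 74, 30, 72]
  [38, ∞, 38, 38, 38, 30, 38]
  [-∞, -∞, ∞, -∞, 39, 30, 72]
  [88, 84, 74, ∞, 74, 30, 72]
  [38, 89, 38, 38, ∞, 30, 38]
  [83, 83, 74, 83, 74, ∞, 72]
  [86, 84, 74, 38, 74, 30, ∞]
D(5):
  [∞, 84, 74, 38, 74, 30, 72]
  [38, ∞, 38, 38, 38, 30, 38]
  [38, 39, ∞, 38, 39, 30, 72]
  [88, 84, 74, ∞, 74, 30, 72]
  [38, 89, 38, 38, ∞, 30, 38]
  [83, 83, 74, 83, 74, ∞, 72]
  [86, 84, 74, 38, 74, 30, ∞]
D(6):
  [∞, 84, 74, 38, 74, 30, 72]
  [38, ∞, 38, 38, 38, 30, 38]
  [38, 39, ∞, 38, 39, 30, 72]
  [88, 84, 74, ∞, 74, 30, 72]
  [38, 89, 38, 38, ∞, 30, 38]
  [83, 83, 74, 83, 74, ∞, 72]
  [86, 84, 74, 38, 74, 30, ∞]
D(7):
  [∞, 84, 74, 38, 74, 30, 72]
  [38, ∞, 38, 38, 38, 30, 38]
  [72, 72, ∞, 38, 72, 30, 72]
  [88, 84, 74, ∞, 74, 30, 72]
  [38, 89, 38, 38, ∞, 30, 38]
  [83, 83, 74, 83, 74, ∞, 72]
  [86, 84, 74, 38, 74, 30, ∞]
Answer: C*[7][3] = 74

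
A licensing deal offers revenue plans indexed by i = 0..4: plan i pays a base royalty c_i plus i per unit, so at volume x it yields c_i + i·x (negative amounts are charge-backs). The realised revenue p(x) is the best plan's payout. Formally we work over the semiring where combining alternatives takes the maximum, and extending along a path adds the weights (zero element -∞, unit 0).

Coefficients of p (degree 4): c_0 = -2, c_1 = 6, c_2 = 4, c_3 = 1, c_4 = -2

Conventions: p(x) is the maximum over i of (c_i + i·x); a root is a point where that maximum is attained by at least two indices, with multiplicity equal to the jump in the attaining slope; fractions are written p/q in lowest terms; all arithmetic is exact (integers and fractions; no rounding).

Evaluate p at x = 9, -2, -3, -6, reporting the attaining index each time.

p(9) = max(-2+0·9=-2, 6+1·9=15, 4+2·9=22, 1+3·9=28, -2+4·9=34) = 34 (attained by i=4)
p(-2) = max(-2+0·(-2)=-2, 6+1·(-2)=4, 4+2·(-2)=0, 1+3·(-2)=-5, -2+4·(-2)=-10) = 4 (attained by i=1)
p(-3) = max(-2+0·(-3)=-2, 6+1·(-3)=3, 4+2·(-3)=-2, 1+3·(-3)=-8, -2+4·(-3)=-14) = 3 (attained by i=1)
p(-6) = max(-2+0·(-6)=-2, 6+1·(-6)=0, 4+2·(-6)=-8, 1+3·(-6)=-17, -2+4·(-6)=-26) = 0 (attained by i=1)
Answer: p(9) = 34; p(-2) = 4; p(-3) = 3; p(-6) = 0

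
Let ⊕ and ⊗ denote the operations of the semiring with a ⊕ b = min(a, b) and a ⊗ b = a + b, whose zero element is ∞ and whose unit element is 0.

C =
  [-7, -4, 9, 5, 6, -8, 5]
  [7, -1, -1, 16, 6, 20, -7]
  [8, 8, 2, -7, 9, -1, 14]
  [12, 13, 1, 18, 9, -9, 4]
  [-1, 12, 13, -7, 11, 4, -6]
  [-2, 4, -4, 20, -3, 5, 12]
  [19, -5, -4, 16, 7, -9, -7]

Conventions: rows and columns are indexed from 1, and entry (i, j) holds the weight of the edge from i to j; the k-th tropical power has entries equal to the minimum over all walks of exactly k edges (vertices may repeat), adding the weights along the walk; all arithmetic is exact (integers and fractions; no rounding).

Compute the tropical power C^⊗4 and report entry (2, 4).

C^⊗2:
  [-14, -11, -12, -2, -11, -15, -11]
  [0, -12, -11, -8, 0, -16, -14]
  [-3, 3, -6, -5, -4, -16, -3]
  [-11, -5, -13, -6, -12, -5, -3]
  [-8, -11, -10, 4, 1, -16, -13]
  [-9, -6, -2, -11, 2, -10, -9]
  [-11, -12, -13, -11, -12, -16, -14]
C^⊗3:
  [-21, -18, -19, -19, -18, -22, -18]
  [-18, -19, -20, -18, -19, -23, -21]
  [-18, -12, -20, -13, -19, -14, -10]
  [-18, -15, -11, -20, -8, -19, -18]
  [-18, -18, -20, -17, -19, -22, -20]
  [-16, -14, -14, -9, -13, -20, -16]
  [-18, -19, -20, -20, -19, -23, -21]
C^⊗4:
  [-28, -25, -26, -26, -25, -29, -25]
  [-25, -26, -27, -27, -26, -30, -28]
  [-25, -22, -18, -27, -17, -26, -25]
  [-25, -23, -23, -18, -22, -29, -25]
  [-25, -25, -26, -27, -25, -29, -27]
  [-23, -21, -24, -21, -23, -25, -23]
  [-25, -26, -27, -27, -26, -30, -28]
Key observation: the optimum is the walk 2->7->6->3->4, with weight (-7) + (-9) + (-4) + (-7) = -27.
Optimal value attained by: walk 2->7->6->3->4.
Answer: (C^⊗4)[2][4] = -27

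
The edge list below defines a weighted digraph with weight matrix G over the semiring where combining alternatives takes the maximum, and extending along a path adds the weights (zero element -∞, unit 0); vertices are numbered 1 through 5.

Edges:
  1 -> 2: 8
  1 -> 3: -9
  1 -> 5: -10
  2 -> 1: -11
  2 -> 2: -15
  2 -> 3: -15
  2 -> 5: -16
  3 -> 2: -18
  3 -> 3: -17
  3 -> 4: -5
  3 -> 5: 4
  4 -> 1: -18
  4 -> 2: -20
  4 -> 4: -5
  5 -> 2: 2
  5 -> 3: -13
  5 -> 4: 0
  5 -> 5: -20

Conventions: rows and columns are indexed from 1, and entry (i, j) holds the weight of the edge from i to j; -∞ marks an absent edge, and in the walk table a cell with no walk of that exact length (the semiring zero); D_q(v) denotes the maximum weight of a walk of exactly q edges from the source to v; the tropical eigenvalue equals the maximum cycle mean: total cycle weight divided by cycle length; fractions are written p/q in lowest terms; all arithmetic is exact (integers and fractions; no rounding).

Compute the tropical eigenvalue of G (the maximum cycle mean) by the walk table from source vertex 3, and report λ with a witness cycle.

q=0: [-∞, -∞, 0, -∞, -∞]
q=1: [-∞, -18, -17, -5, 4]
q=2: [-23, 6, -9, 4, -13]
q=3: [-5, -9, -9, -1, -5]
q=4: [-19, 3, -14, -5, -5]
q=5: [-8, -3, -12, -5, -10]
Optimal cycle mean attained by: cycle 1->2->1, total 8 + (-11), length 2.
Answer: λ = -3/2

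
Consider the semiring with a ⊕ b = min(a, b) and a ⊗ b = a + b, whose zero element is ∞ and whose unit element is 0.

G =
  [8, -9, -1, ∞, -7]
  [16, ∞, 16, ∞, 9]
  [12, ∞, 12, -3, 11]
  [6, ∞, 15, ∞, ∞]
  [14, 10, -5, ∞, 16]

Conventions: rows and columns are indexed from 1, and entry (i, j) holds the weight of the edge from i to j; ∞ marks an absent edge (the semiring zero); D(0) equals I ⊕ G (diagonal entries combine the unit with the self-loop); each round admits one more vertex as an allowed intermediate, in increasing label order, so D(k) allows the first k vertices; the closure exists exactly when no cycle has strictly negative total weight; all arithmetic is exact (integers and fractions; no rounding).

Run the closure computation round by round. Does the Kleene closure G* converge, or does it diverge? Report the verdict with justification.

D(0):
  [0, -9, -1, ∞, -7]
  [16, 0, 16, ∞, 9]
  [12, ∞, 0, -3, 11]
  [6, ∞, 15, 0, ∞]
  [14, 10, -5, ∞, 0]
D(1):
  [0, -9, -1, ∞, -7]
  [16, 0, 15, ∞, 9]
  [12, 3, 0, -3, 5]
  [6, -3, 5, 0, -1]
  [14, 5, -5, ∞, 0]
D(2):
  [0, -9, -1, ∞, -7]
  [16, 0, 15, ∞, 9]
  [12, 3, 0, -3, 5]
  [6, -3, 5, 0, -1]
  [14, 5, -5, ∞, 0]
D(3):
  [0, -9, -1, -4, -7]
  [16, 0, 15, 12, 9]
  [12, 3, 0, -3, 5]
  [6, -3, 5, 0, -1]
  [7, -2, -5, -8, 0]
Detection: at round 4, diagonal entry (5, 5) turns strictly negative.
Key observation: the cycle 5->3->4->1->2->5 has total weight (-5) + (-3) + 6 + (-9) + 9, which is strictly negative.
Answer: DIVERGES — negative cycle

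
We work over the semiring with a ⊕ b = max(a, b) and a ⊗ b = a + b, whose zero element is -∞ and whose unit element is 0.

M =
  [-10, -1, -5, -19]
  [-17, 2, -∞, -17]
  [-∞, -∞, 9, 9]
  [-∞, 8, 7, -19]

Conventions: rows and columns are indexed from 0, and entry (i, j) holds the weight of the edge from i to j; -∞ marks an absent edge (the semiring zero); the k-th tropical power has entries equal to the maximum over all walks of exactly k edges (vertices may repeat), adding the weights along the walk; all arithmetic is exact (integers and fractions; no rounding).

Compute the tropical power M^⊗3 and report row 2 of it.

M^⊗2:
  [-18, 1, 4, 4]
  [-15, 4, -10, -15]
  [-∞, 17, 18, 18]
  [-9, 10, 16, 16]
M^⊗3:
  [-16, 12, 13, 13]
  [-13, 6, -1, -1]
  [0, 26, 27, 27]
  [-7, 24, 25, 25]
Answer: row 2 of M^⊗3 = [0, 26, 27, 27]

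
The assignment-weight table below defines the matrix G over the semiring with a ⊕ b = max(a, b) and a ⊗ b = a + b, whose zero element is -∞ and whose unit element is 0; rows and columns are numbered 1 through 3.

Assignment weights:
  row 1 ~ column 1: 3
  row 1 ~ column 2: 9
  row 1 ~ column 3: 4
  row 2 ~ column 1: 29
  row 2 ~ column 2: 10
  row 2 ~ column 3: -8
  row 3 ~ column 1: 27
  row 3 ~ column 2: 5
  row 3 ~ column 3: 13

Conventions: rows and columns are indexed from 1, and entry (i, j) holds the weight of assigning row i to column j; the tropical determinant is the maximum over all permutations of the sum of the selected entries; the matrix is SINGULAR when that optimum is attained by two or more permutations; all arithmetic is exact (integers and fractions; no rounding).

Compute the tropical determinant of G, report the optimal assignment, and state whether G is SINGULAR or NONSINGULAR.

σ = (1, 2, 3): 3 + 10 + 13 = 26
σ = (1, 3, 2): 3 + (-8) + 5 = 0
σ = (2, 1, 3): 9 + 29 + 13 = 51
σ = (2, 3, 1): 9 + (-8) + 27 = 28
σ = (3, 1, 2): 4 + 29 + 5 = 38
σ = (3, 2, 1): 4 + 10 + 27 = 41
Optimal value attained by: σ = (2, 1, 3).
Answer: det⊕(G) = 51; verdict: NONSINGULAR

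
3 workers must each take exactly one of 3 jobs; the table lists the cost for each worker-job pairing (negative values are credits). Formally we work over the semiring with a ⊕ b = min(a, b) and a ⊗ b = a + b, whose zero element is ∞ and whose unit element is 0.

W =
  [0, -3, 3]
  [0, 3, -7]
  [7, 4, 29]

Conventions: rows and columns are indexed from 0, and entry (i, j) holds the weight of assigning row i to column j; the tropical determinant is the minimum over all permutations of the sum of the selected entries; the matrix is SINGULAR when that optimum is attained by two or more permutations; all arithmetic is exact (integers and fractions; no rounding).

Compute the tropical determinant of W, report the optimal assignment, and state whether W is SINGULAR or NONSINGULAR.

σ = (0, 1, 2): 0 + 3 + 29 = 32
σ = (0, 2, 1): 0 + (-7) + 4 = -3
σ = (1, 0, 2): (-3) + 0 + 29 = 26
σ = (1, 2, 0): (-3) + (-7) + 7 = -3
σ = (2, 0, 1): 3 + 0 + 4 = 7
σ = (2, 1, 0): 3 + 3 + 7 = 13
Optimal value attained by: σ = (0, 2, 1).
Answer: det⊕(W) = -3; verdict: SINGULAR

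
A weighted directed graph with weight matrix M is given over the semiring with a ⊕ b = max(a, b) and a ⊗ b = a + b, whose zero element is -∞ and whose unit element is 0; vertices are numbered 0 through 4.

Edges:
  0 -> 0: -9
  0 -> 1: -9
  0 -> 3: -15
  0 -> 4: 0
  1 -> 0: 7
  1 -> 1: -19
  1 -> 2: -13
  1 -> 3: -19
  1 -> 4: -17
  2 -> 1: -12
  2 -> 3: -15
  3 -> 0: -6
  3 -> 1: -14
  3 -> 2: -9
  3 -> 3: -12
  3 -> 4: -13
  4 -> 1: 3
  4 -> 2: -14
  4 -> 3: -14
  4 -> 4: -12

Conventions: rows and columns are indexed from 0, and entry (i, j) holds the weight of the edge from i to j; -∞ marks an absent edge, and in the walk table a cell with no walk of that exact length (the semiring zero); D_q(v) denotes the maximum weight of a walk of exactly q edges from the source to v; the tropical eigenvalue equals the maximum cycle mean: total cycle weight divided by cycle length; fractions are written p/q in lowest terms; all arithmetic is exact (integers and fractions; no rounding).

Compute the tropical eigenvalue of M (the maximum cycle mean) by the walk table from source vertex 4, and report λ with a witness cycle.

q=0: [-∞, -∞, -∞, -∞, 0]
q=1: [-∞, 3, -14, -14, -12]
q=2: [10, -9, -10, -16, -14]
q=3: [1, 1, -22, -5, 10]
q=4: [8, 13, -4, -4, 1]
q=5: [20, 4, 0, -6, 8]
Optimal cycle mean attained by: cycle 0->4->1->0, total 0 + 3 + 7, length 3.
Answer: λ = 10/3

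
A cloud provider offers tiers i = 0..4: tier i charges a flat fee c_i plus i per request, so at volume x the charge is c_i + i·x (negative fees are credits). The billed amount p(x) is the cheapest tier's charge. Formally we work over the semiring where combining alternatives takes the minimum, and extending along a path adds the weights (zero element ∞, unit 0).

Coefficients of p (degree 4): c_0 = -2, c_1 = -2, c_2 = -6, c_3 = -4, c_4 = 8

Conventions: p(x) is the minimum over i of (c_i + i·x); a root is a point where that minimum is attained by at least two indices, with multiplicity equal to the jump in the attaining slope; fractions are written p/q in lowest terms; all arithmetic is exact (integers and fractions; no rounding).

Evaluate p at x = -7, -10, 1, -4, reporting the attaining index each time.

p(-7) = min(-2+0·(-7)=-2, -2+1·(-7)=-9, -6+2·(-7)=-20, -4+3·(-7)=-25, 8+4·(-7)=-20) = -25 (attained by i=3)
p(-10) = min(-2+0·(-10)=-2, -2+1·(-10)=-12, -6+2·(-10)=-26, -4+3·(-10)=-34, 8+4·(-10)=-32) = -34 (attained by i=3)
p(1) = min(-2+0·1=-2, -2+1·1=-1, -6+2·1=-4, -4+3·1=-1, 8+4·1=12) = -4 (attained by i=2)
p(-4) = min(-2+0·(-4)=-2, -2+1·(-4)=-6, -6+2·(-4)=-14, -4+3·(-4)=-16, 8+4·(-4)=-8) = -16 (attained by i=3)
Answer: p(-7) = -25; p(-10) = -34; p(1) = -4; p(-4) = -16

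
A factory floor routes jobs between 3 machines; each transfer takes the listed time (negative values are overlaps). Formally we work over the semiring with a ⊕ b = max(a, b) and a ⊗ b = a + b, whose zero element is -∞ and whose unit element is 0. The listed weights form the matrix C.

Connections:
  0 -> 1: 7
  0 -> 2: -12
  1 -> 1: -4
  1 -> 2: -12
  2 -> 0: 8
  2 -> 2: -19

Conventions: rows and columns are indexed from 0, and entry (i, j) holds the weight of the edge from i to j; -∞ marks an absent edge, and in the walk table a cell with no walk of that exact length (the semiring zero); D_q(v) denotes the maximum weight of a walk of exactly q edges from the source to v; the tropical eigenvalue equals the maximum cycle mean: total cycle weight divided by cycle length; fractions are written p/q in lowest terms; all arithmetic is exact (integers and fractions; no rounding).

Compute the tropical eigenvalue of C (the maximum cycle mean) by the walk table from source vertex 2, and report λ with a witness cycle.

q=0: [-∞, -∞, 0]
q=1: [8, -∞, -19]
q=2: [-11, 15, -4]
q=3: [4, 11, 3]
Optimal cycle mean attained by: cycle 0->1->2->0, total 7 + (-12) + 8, length 3.
Answer: λ = 1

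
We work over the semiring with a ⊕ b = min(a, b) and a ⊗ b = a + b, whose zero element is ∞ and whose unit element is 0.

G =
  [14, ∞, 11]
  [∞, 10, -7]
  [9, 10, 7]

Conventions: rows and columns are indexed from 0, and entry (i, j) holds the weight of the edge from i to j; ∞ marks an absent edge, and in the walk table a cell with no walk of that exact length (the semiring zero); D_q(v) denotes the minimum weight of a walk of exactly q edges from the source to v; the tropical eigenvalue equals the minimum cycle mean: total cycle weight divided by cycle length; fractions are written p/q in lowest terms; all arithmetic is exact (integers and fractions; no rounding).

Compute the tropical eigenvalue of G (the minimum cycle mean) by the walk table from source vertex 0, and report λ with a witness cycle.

q=0: [0, ∞, ∞]
q=1: [14, ∞, 11]
q=2: [20, 21, 18]
q=3: [27, 28, 14]
Optimal cycle mean attained by: cycle 1->2->1, total (-7) + 10, length 2.
Answer: λ = 3/2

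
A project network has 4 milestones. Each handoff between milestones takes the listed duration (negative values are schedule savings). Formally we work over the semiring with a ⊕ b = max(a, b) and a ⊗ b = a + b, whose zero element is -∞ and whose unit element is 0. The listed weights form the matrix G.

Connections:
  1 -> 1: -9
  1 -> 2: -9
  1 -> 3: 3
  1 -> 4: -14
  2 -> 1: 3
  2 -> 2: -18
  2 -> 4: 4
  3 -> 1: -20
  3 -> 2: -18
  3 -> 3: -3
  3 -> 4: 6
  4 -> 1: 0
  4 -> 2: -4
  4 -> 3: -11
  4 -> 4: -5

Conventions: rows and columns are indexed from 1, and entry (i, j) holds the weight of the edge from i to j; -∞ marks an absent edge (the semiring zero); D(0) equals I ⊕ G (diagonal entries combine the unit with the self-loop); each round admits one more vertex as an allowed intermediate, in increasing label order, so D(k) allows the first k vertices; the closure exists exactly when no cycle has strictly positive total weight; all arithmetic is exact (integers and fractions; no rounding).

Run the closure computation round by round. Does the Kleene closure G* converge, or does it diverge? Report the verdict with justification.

D(0):
  [0, -9, 3, -14]
  [3, 0, -∞, 4]
  [-20, -18, 0, 6]
  [0, -4, -11, 0]
D(1):
  [0, -9, 3, -14]
  [3, 0, 6, 4]
  [-20, -18, 0, 6]
  [0, -4, 3, 0]
D(2):
  [0, -9, 3, -5]
  [3, 0, 6, 4]
  [-15, -18, 0, 6]
  [0, -4, 3, 0]
Detection: at round 3, diagonal entry (4, 4) turns strictly positive.
Key observation: the cycle 4->1->3->4 has total weight 0 + 3 + 6, which is strictly positive.
Answer: DIVERGES — positive cycle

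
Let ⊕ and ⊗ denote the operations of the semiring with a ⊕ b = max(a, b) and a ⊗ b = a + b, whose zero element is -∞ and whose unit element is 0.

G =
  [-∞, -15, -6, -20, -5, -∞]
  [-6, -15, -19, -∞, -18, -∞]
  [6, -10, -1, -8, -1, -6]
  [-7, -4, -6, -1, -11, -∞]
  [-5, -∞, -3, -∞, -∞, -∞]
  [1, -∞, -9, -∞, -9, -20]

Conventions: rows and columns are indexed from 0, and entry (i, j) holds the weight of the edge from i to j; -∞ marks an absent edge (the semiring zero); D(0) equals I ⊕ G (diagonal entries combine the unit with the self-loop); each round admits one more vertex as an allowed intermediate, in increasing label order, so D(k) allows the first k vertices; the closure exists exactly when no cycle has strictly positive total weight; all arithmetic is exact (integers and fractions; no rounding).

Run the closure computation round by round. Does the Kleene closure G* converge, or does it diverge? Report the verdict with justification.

D(0):
  [0, -15, -6, -20, -5, -∞]
  [-6, 0, -19, -∞, -18, -∞]
  [6, -10, 0, -8, -1, -6]
  [-7, -4, -6, 0, -11, -∞]
  [-5, -∞, -3, -∞, 0, -∞]
  [1, -∞, -9, -∞, -9, 0]
D(1):
  [0, -15, -6, -20, -5, -∞]
  [-6, 0, -12, -26, -11, -∞]
  [6, -9, 0, -8, 1, -6]
  [-7, -4, -6, 0, -11, -∞]
  [-5, -20, -3, -25, 0, -∞]
  [1, -14, -5, -19, -4, 0]
D(2):
  [0, -15, -6, -20, -5, -∞]
  [-6, 0, -12, -26, -11, -∞]
  [6, -9, 0, -8, 1, -6]
  [-7, -4, -6, 0, -11, -∞]
  [-5, -20, -3, -25, 0, -∞]
  [1, -14, -5, -19, -4, 0]
D(3):
  [0, -15, -6, -14, -5, -12]
  [-6, 0, -12, -20, -11, -18]
  [6, -9, 0, -8, 1, -6]
  [0, -4, -6, 0, -5, -12]
  [3, -12, -3, -11, 0, -9]
  [1, -14, -5, -13, -4, 0]
D(4):
  [0, -15, -6, -14, -5, -12]
  [-6, 0, -12, -20, -11, -18]
  [6, -9, 0, -8, 1, -6]
  [0, -4, -6, 0, -5, -12]
  [3, -12, -3, -11, 0, -9]
  [1, -14, -5, -13, -4, 0]
D(5):
  [0, -15, -6, -14, -5, -12]
  [-6, 0, -12, -20, -11, -18]
  [6, -9, 0, -8, 1, -6]
  [0, -4, -6, 0, -5, -12]
  [3, -12, -3, -11, 0, -9]
  [1, -14, -5, -13, -4, 0]
D(6):
  [0, -15, -6, -14, -5, -12]
  [-6, 0, -12, -20, -11, -18]
  [6, -9, 0, -8, 1, -6]
  [0, -4, -6, 0, -5, -12]
  [3, -12, -3, -11, 0, -9]
  [1, -14, -5, -13, -4, 0]
Key observation: every diagonal entry stays at the unit through all rounds, so no improving cycle exists.
Answer: CONVERGES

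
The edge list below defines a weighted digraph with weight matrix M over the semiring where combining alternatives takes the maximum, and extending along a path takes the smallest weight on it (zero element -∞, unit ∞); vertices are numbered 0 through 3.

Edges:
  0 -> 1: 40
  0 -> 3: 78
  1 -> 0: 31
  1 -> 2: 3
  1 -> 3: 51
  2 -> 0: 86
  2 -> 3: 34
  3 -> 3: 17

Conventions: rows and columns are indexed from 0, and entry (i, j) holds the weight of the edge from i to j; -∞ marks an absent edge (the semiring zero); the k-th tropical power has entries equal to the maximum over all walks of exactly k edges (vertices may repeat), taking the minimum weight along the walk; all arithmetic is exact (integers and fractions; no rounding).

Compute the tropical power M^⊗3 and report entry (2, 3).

M^⊗2:
  [31, -∞, 3, 40]
  [3, 31, -∞, 31]
  [-∞, 40, -∞, 78]
  [-∞, -∞, -∞, 17]
M^⊗3:
  [3, 31, -∞, 31]
  [31, 3, 3, 31]
  [31, -∞, 3, 40]
  [-∞, -∞, -∞, 17]
Key observation: the optimum is the walk 2->0->1->3, with weight 86 min 40 min 51 = 40.
Optimal value attained by: walk 2->0->1->3.
Answer: (M^⊗3)[2][3] = 40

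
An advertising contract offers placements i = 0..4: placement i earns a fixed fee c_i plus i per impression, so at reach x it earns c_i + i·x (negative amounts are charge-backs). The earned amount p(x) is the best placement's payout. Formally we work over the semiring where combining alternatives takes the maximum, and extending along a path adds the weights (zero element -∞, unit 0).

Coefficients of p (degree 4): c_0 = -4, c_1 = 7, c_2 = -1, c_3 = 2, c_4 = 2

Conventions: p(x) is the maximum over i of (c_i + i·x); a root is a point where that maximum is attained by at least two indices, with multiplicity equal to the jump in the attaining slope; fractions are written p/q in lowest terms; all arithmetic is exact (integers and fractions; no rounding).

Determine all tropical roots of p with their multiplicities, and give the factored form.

hull edge (i=0, c=-4) to (i=1, c=7): slope 11, span 1
hull edge (i=1, c=7) to (i=4, c=2): slope -5/3, span 3
Factored form: p(x) = 2 ⊗ (x ⊕ (-11)) ⊗ (x ⊕ 5/3) ⊗ (x ⊕ 5/3) ⊗ (x ⊕ 5/3)
Answer: roots = -11 (mult 1), 5/3 (mult 3)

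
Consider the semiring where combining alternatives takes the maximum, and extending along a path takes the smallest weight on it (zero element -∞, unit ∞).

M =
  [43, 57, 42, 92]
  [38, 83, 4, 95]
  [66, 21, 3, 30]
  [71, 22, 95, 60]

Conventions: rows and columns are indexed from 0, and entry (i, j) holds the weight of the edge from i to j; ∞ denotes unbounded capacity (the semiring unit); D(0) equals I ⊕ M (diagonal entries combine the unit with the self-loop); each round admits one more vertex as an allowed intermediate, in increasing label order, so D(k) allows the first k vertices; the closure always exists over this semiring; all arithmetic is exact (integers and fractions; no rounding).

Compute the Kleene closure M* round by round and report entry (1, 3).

D(0):
  [∞, 57, 42, 92]
  [38, ∞, 4, 95]
  [66, 21, ∞, 30]
  [71, 22, 95, ∞]
D(1):
  [∞, 57, 42, 92]
  [38, ∞, 38, 95]
  [66, 57, ∞, 66]
  [71, 57, 95, ∞]
D(2):
  [∞, 57, 42, 92]
  [38, ∞, 38, 95]
  [66, 57, ∞, 66]
  [71, 57, 95, ∞]
D(3):
  [∞, 57, 42, 92]
  [38, ∞, 38, 95]
  [66, 57, ∞, 66]
  [71, 57, 95, ∞]
D(4):
  [∞, 57, 92, 92]
  [71, ∞, 95, 95]
  [66, 57, ∞, 66]
  [71, 57, 95, ∞]
Answer: M*[1][3] = 95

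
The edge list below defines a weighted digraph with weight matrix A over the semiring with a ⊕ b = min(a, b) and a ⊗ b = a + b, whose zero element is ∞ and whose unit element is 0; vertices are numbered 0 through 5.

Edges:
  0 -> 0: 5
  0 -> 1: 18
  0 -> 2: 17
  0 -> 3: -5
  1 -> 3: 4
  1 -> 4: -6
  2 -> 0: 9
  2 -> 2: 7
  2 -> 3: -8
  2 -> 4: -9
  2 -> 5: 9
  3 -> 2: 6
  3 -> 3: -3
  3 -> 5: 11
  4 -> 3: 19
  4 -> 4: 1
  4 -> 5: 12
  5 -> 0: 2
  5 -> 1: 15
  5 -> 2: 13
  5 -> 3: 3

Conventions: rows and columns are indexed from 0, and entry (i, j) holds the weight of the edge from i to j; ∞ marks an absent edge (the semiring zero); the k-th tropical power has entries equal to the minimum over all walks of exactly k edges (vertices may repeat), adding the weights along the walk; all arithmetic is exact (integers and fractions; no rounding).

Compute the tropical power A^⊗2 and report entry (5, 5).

A^⊗2:
  [10, 23, 1, -8, 8, 6]
  [∞, ∞, 10, 1, -5, 6]
  [11, 24, -2, -11, -8, 3]
  [13, 26, 3, -6, -3, 8]
  [14, 27, 25, 15, 2, 13]
  [7, 20, 9, -3, 4, 14]
Key observation: the optimum is the walk 5->3->5, with weight 3 + 11 = 14.
Optimal value attained by: walk 5->3->5.
Answer: (A^⊗2)[5][5] = 14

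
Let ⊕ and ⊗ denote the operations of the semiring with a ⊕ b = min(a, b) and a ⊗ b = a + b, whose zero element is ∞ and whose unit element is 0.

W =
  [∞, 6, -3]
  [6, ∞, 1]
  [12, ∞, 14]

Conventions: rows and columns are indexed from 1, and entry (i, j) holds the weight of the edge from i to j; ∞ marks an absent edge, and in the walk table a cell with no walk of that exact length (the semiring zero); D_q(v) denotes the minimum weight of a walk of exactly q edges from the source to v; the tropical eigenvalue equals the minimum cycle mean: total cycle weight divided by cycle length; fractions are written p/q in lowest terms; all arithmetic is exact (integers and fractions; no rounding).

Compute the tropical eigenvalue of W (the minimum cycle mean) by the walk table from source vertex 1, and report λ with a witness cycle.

q=0: [0, ∞, ∞]
q=1: [∞, 6, -3]
q=2: [9, ∞, 7]
q=3: [19, 15, 6]
Optimal cycle mean attained by: cycle 1->3->1, total (-3) + 12, length 2.
Answer: λ = 9/2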